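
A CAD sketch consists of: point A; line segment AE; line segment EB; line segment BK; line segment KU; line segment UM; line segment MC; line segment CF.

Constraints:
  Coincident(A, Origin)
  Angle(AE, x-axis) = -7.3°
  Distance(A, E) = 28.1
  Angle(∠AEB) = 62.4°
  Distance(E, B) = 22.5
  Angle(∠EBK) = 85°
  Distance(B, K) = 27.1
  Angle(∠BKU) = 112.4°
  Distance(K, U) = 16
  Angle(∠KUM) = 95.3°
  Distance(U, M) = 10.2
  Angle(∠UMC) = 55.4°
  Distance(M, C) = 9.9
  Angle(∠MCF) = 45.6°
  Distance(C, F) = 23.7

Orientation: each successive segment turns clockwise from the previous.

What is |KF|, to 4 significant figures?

31.08

∠UMC = 55.4° gives MC at -136.8° from the x-axis; with |MC| = 9.9, C = (1.773, 1.686). ∠MCF = 45.6° gives CF at 88.80° from the x-axis; with |CF| = 23.7, F = (2.269, 25.38). Then |KF| = |F − K| = 31.08.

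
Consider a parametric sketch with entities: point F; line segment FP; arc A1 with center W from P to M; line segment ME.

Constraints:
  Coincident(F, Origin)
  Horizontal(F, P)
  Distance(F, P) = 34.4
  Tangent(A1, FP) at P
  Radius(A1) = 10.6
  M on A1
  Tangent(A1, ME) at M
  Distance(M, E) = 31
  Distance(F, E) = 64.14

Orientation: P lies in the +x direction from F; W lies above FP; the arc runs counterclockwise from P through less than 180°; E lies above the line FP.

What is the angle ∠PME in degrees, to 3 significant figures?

141°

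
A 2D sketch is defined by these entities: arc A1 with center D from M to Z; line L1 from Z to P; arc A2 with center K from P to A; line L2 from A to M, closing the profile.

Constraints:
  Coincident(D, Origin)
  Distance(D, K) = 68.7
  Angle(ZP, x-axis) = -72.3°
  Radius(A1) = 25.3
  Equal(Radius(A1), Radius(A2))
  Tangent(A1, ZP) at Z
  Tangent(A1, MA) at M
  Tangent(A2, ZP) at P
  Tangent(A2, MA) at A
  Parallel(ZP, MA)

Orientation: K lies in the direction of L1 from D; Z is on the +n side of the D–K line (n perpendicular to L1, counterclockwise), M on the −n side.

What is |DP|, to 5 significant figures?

73.211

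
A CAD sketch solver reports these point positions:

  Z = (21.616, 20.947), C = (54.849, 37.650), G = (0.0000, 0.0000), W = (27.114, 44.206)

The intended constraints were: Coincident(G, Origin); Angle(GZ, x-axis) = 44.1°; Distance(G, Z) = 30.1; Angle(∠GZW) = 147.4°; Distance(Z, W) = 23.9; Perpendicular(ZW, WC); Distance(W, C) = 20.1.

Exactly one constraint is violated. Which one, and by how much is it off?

Distance(W, C) = 20.1 — off by 8.40.

G = (0.00, 0.00) ✓; GZ at 44.10° ✓; |GZ| = 30.10 ✓; ∠GZW = 147.4° ✓; |ZW| = 23.90 ✓; ∠(ZW, WC) = 90.00° ✓; |WC| = 28.50 ✗.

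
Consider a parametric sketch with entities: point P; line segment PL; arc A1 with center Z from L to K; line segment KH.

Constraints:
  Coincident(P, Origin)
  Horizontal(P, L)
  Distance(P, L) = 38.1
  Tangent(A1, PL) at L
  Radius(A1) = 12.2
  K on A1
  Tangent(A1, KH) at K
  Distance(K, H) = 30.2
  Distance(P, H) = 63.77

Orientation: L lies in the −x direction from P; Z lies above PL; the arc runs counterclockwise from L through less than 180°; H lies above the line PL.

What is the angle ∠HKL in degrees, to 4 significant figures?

116.6°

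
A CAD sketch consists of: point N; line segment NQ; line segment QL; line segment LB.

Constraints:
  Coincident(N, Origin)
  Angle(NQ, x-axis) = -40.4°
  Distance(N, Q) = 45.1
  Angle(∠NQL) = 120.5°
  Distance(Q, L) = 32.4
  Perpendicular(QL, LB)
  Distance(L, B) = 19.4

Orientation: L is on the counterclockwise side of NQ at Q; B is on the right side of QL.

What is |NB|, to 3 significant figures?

80.3

N is at the origin; NQ runs at -40.4° with length 45.1, so Q = 45.1·(cos -40.4°, sin -40.4°) = (34.3, -29.2). ∠NQL = 120.5°, so QL runs at -40.4° + (180° − 120.5°) = 19.1° from the x-axis; with |QL| = 32.4, L = Q + 32.4·(cos 19.1°, sin 19.1°) = (65.0, -18.6). QL ⟂ LB; with |LB| = 19.4 on the right of QL, B = L + 19.4·(0.327, -0.945) = (71.3, -37.0). Then |NB| = |B − N| = 80.3.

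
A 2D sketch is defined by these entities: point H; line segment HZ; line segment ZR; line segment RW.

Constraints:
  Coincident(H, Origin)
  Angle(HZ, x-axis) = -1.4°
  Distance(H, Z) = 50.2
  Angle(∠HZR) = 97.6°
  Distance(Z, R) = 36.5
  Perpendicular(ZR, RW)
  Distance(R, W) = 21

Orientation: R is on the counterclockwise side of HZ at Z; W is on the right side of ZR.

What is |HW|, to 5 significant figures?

82.872

H is at the origin; HZ runs at -1.4° with length 50.2, so Z = 50.2·(cos -1.4°, sin -1.4°) = (50.185, -1.2265). ∠HZR = 97.6°, so ZR runs at -1.4° + (180° − 97.6°) = 81.000° from the x-axis; with |ZR| = 36.5, R = Z + 36.5·(cos 81.000°, sin 81.000°) = (55.895, 34.824). ZR is perpendicular to RW; with |RW| = 21.0 on the right of ZR, W = R + 21.0·(0.98769, -0.15643) = (76.636, 31.539). Then |HW| = |W − H| = 82.872.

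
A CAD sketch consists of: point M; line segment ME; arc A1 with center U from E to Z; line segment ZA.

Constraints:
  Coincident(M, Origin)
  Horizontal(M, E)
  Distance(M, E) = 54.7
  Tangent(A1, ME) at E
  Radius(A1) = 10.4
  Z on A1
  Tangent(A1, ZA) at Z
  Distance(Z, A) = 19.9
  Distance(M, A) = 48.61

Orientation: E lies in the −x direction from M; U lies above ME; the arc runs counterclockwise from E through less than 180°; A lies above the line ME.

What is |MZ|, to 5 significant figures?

45.289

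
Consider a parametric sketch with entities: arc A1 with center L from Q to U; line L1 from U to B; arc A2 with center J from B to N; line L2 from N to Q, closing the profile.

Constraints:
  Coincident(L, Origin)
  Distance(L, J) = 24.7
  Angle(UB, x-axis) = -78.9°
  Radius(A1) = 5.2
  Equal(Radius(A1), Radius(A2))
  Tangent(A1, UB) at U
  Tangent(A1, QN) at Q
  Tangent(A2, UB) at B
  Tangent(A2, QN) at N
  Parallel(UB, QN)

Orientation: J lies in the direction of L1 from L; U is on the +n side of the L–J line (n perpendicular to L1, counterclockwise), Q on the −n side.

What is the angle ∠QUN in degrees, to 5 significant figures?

67.166°

The slot axis is L1's direction at -78.9°, so u = (cos -78.9°, sin -78.9°) = (0.19252, -0.98129) and n = (−sin -78.9°, cos -78.9°) = (0.98129, 0.19252). L is at the origin and J lies 24.7 along u from L, so J = 24.7·u = (4.7553, -24.238). Tangency of A1 to both parallel lines with radius 5.2 puts U and Q at L ± 5.2·n: U = (5.1027, 1.0011), Q = (-5.1027, -1.0011). Equal radii place B and N the same way about J: B = J + 5.2·n = (9.8580, -23.237), N = J − 5.2·n = (-0.34743, -25.239). Then cos ∠QUN = UQ·UN / (|UQ||UN|), giving 67.166°.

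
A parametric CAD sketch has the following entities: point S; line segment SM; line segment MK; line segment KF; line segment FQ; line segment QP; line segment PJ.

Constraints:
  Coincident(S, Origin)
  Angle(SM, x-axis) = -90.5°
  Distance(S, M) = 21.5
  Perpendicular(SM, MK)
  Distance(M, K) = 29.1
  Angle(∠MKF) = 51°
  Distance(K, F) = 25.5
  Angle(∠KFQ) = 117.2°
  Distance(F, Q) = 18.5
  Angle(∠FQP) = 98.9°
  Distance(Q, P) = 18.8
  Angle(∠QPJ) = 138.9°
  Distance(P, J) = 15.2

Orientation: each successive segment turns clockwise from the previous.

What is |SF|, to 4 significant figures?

13.16

SM is perpendicular to MK, so MK runs at 179.5°; with |MK| = 29.1, K = (-29.29, -21.25). ∠MKF = 51.0° gives KF at 50.50° from the x-axis; with |KF| = 25.5, F = (-13.07, -1.569). Then |SF| = |F − S| = 13.16.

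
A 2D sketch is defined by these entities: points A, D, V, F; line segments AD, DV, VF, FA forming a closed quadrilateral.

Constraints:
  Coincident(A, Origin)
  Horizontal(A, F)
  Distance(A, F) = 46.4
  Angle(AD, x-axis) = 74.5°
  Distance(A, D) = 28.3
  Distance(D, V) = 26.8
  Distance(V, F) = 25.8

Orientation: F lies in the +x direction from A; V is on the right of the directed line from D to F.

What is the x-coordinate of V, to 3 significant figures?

20.9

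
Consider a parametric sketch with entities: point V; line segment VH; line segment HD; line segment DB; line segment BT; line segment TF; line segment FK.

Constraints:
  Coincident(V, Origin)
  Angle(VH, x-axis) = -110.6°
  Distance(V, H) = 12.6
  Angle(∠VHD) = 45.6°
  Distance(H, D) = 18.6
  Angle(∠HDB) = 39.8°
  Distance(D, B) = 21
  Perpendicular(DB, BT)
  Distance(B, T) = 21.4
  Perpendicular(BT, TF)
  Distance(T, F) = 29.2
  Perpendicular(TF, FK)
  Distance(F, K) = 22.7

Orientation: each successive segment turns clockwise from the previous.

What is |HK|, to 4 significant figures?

26.08

V is at the origin; VH runs at -110.6° with length 12.6, so H = (-4.433, -11.79). ∠VHD = 45.6° gives HD at 115.0° from the x-axis; with |HD| = 18.6, D = (-12.29, 5.063). ∠HDB = 39.8° gives DB at -25.20° from the x-axis; with |DB| = 21.0, B = (6.707, -3.878). The perpendicularity gives BT at right angles to DB, so BT runs at -115.2°; with |BT| = 21.4, T = (-2.404, -23.24). The perpendicularity gives TF at right angles to BT, so TF runs at 154.8°; with |TF| = 29.2, F = (-28.83, -10.81). TF is perpendicular to FK, so FK runs at 64.80°; with |FK| = 22.7, K = (-19.16, 9.731). Then |HK| = |K − H| = 26.08.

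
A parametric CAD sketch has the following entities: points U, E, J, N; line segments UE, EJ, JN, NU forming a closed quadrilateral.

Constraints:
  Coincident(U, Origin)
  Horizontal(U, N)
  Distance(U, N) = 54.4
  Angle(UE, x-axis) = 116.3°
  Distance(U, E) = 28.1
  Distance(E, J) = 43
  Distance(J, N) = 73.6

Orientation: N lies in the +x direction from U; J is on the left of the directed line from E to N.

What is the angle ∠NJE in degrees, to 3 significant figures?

70.0°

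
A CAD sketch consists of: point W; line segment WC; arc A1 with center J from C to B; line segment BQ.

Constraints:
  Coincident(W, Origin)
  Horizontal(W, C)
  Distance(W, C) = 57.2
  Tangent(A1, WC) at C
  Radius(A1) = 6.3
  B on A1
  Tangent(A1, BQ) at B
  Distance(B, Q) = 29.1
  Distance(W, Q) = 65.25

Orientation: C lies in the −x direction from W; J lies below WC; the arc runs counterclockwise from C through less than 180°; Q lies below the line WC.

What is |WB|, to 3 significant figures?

63.7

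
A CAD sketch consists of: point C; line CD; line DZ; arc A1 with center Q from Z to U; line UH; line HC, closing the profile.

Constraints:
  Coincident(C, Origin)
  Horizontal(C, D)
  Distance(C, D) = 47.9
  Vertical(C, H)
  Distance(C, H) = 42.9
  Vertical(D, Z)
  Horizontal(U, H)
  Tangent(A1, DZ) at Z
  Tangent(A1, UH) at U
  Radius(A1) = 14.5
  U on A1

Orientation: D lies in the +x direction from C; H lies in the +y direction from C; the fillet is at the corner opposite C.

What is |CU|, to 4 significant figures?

54.37

C is at the origin; C and D share the same y with |CD| = 47.9 and D on the +x side, so D = (47.90, 0.000). C and H share the same x with |CH| = 42.9 and H on the +y side, so H = (0.000, 42.90). The virtual corner opposite C is at (47.90, 42.90). Since A1 is tangent to DZ there, QZ ⟂ DZ and tangency of A1 to UH means the radius QU is perpendicular to UH, with radius 14.5, so the center Q sits 14.5 in from both sides at Q = (33.40, 28.40). That places the tangent points at Z = (47.90, 28.40) on DZ and U = (33.40, 42.90) on UH. Then |CU| = |U − C| = 54.37.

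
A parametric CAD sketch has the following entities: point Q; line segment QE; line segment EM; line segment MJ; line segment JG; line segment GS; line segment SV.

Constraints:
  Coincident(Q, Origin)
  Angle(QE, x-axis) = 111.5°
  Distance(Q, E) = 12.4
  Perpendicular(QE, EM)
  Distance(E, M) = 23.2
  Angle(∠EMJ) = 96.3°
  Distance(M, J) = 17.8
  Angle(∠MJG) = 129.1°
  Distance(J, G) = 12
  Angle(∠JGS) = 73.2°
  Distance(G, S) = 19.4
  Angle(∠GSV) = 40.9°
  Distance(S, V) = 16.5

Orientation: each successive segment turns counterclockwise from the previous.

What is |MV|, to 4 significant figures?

14.99

Q is at the origin; QE runs at 111.5° with length 12.4, so E = (-4.545, 11.54). The perpendicularity gives EM at right angles to QE, so EM runs at -158.5°; with |EM| = 23.2, M = (-26.13, 3.034). ∠EMJ = 96.3° gives MJ at -74.80° from the x-axis; with |MJ| = 17.8, J = (-21.46, -14.14). ∠MJG = 129.1° gives JG at -23.90° from the x-axis; with |JG| = 12.0, G = (-10.49, -19.00). ∠JGS = 73.2° gives GS at 82.90° from the x-axis; with |GS| = 19.4, S = (-8.094, 0.2466). ∠GSV = 40.9° gives SV at -138.0° from the x-axis; with |SV| = 16.5, V = (-20.36, -10.79). Then |MV| = |V − M| = 14.99.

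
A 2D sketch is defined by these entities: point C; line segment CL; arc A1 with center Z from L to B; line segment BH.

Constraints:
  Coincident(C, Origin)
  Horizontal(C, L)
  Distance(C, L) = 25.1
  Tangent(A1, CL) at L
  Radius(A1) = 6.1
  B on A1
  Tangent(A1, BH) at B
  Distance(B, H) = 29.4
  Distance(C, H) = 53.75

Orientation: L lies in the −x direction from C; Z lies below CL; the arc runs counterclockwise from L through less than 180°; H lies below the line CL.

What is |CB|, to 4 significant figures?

30.35

Checks: C.y = 0.00, L.y = 0.00 ✓; |ZB| = 6.100 ✓; ∠(ZB, BH) = 90.00° ✓; |BH| = 29.40 ✓; |CH| = 53.75 ✓.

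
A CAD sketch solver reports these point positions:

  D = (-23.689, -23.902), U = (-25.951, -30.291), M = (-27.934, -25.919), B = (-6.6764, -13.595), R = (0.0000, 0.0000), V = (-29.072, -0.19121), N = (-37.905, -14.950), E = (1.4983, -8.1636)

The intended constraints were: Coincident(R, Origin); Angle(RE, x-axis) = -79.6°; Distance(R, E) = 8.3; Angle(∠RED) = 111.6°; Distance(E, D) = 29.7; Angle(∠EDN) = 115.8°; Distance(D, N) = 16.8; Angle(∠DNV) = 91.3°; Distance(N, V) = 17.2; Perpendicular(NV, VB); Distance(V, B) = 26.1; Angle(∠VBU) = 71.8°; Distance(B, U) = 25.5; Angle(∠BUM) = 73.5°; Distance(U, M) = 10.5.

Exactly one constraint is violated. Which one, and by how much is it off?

Distance(U, M) = 10.5 — off by 5.70.

R = (0.00, 0.00) ✓; RE at -79.60° ✓; |RE| = 8.300 ✓; ∠RED = 111.6° ✓; |ED| = 29.70 ✓; ∠EDN = 115.8° ✓; |DN| = 16.80 ✓; ∠DNV = 91.30° ✓; |NV| = 17.20 ✓; ∠(NV, VB) = 90.00° ✓; |VB| = 26.10 ✓; ∠VBU = 71.80° ✓; |BU| = 25.50 ✓; ∠BUM = 73.50° ✓; |UM| = 4.801 ✗.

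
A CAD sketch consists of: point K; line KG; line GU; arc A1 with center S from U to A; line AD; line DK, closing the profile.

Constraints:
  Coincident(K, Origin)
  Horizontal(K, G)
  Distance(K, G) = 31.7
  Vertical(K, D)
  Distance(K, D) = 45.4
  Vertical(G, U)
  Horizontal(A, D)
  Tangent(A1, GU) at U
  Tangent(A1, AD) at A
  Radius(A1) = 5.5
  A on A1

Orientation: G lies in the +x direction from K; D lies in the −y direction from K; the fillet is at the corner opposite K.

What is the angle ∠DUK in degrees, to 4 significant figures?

61.38°

K is at the origin; KG is horizontal with |KG| = 31.7 and G on the +x side, so G = (31.70, 0.000). KD is vertical with |KD| = 45.4 and D on the −y side, so D = (0.000, -45.40). The virtual corner opposite K is at (31.70, -45.40). The tangent condition forces SU to be normal to GU and tangency of A1 to AD means the radius SA is perpendicular to AD, with radius 5.5, so the center S sits 5.5 in from both sides at S = (26.20, -39.90). That places the tangent points at U = (31.70, -39.90) on GU and A = (26.20, -45.40) on AD. Then cos ∠DUK = UD·UK / (|UD||UK|), giving 61.38°.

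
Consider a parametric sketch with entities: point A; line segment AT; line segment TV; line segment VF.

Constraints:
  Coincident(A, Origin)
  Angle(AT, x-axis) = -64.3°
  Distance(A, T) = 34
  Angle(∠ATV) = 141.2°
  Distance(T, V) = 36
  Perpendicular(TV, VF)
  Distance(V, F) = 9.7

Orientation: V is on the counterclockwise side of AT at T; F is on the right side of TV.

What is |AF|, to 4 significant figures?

69.77

∠ATV = 141.2°, so TV runs at -64.3° + (180° − 141.2°) = -25.50° from the x-axis; with |TV| = 36.0, V = T + 36.0·(cos -25.50°, sin -25.50°) = (47.24, -46.14). TV ⟂ VF; with |VF| = 9.7 on the right of TV, F = V + 9.7·(-0.4305, -0.9026) = (43.06, -54.89). Then |AF| = |F − A| = 69.77.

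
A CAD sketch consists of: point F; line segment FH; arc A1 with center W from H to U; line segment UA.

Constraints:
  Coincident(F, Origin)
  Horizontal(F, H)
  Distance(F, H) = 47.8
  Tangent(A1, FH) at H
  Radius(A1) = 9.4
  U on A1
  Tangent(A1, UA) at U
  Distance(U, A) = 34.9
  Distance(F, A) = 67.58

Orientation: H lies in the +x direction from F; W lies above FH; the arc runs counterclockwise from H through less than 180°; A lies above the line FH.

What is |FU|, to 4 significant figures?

58.12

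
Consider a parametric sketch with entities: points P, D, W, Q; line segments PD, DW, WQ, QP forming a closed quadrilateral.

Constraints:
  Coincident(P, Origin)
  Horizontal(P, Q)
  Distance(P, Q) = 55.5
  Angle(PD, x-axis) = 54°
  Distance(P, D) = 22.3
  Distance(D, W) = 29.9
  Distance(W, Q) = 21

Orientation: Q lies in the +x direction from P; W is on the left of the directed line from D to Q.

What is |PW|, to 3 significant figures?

46.2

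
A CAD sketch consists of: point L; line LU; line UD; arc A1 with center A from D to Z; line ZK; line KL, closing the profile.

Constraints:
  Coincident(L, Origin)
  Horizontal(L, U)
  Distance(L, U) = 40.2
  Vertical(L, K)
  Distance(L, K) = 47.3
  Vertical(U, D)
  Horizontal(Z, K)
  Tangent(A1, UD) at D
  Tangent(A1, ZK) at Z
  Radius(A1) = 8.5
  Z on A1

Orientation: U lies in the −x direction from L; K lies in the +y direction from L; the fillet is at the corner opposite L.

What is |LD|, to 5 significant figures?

55.870

L is at the origin; LU is horizontal with |LU| = 40.2 and U on the −x side, so U = (-40.200, 0.0000). L and K share the same x with |LK| = 47.3 and K on the +y side, so K = (0.0000, 47.300). The virtual corner opposite L is at (-40.200, 47.300). Since A1 is tangent to UD there, AD ⟂ UD and since A1 is tangent to ZK there, AZ ⟂ ZK, with radius 8.5, so the center A sits 8.5 in from both sides at A = (-31.700, 38.800). That places the tangent points at D = (-40.200, 38.800) on UD and Z = (-31.700, 47.300) on ZK. Then |LD| = |D − L| = 55.870.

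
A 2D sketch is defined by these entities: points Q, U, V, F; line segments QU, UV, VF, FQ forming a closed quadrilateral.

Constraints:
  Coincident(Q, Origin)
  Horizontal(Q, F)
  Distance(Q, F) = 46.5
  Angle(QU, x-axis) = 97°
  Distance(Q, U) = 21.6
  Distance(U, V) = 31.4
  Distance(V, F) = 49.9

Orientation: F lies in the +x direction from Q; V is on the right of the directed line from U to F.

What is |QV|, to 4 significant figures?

10.24

Q is at the origin; QF is horizontal with |QF| = 46.5 and F in +x, so F = (46.5, 0). QU runs at 97.0° with |QU| = 21.6, so U = (-2.632, 21.44). V is determined by |UV| = 31.4 and |VF| = 49.9 together: it lies at the intersection of circle(U, 31.4) and circle(F, 49.9). With |UF| = 53.61, the foot of the radical line on UF is 12.77 from U and the perpendicular offset is √(31.4² − 12.77²) = 28.68. Taking the right-of-UF solution: V = (-2.396, -9.960).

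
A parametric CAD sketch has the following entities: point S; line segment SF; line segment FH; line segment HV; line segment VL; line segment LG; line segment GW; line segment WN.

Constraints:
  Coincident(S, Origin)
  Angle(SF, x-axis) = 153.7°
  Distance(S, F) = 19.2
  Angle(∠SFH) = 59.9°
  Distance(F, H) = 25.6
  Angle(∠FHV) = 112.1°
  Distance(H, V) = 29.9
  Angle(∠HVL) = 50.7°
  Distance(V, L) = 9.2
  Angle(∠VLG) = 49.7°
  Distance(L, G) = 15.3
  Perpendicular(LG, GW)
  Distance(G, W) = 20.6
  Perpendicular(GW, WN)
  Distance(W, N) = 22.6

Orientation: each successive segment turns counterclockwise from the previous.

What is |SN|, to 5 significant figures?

37.750

S is at the origin; SF runs at 153.7° with length 19.2, so F = (-17.213, 8.5070). ∠SFH = 59.9° gives FH at -86.200° from the x-axis; with |FH| = 25.6, H = (-15.516, -17.037). ∠FHV = 112.1° gives HV at -18.300° from the x-axis; with |HV| = 29.9, V = (12.872, -26.425). ∠HVL = 50.7° gives VL at 111.00° from the x-axis; with |VL| = 9.2, L = (9.5749, -17.836). ∠VLG = 49.7° gives LG at -118.70° from the x-axis; with |LG| = 15.3, G = (2.2275, -31.257). LG ⟂ GW, so GW runs at -28.700°; with |GW| = 20.6, W = (20.297, -41.149). GW is perpendicular to WN, so WN runs at 61.300°; with |WN| = 22.6, N = (31.150, -21.326). Then |SN| = |N − S| = 37.750.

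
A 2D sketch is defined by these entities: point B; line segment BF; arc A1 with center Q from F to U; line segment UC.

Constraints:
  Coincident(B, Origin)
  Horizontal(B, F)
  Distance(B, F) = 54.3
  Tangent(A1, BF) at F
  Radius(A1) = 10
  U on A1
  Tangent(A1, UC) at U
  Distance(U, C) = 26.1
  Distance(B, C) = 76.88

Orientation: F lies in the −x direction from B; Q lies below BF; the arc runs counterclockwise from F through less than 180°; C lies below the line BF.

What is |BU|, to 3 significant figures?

64.6

Checks: B = (0.00, 0.00) ✓; |QU| = 10.00 ✓; ∠(QU, UC) = 90.00° ✓; |UC| = 26.10 ✓; |BC| = 76.88 ✓.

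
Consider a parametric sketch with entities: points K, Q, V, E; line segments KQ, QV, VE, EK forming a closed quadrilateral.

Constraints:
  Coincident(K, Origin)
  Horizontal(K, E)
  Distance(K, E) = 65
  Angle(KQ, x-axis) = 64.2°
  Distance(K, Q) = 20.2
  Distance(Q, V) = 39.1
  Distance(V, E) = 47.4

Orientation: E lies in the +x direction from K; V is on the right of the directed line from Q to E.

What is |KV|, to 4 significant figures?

28.55

Checks: |QV| = 39.10 ✓; |VE| = 47.40 ✓.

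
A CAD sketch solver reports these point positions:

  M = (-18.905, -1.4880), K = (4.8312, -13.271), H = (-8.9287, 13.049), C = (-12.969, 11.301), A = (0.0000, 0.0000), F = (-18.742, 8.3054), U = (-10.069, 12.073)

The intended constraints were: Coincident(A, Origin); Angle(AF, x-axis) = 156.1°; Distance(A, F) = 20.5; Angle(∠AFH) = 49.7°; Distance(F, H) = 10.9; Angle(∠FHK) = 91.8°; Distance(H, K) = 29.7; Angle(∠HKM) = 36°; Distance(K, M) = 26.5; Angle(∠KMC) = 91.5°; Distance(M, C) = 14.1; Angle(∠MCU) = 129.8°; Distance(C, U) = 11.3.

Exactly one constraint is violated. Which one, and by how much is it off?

Distance(C, U) = 11.3 — off by 8.30.

A = (0.00, 0.00) ✓; AF at 156.1° ✓; |AF| = 20.50 ✓; ∠AFH = 49.70° ✓; |FH| = 10.90 ✓; ∠FHK = 91.80° ✓; |HK| = 29.70 ✓; ∠HKM = 36.00° ✓; |KM| = 26.50 ✓; ∠KMC = 91.50° ✓; |MC| = 14.10 ✓; ∠MCU = 129.8° ✓; |CU| = 3.001 ✗.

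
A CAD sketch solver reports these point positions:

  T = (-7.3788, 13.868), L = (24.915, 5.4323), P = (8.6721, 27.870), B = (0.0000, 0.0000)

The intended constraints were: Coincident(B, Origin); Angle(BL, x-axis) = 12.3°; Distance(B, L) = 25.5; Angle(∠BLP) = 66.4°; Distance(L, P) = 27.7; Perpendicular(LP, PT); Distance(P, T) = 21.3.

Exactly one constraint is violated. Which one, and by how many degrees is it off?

Perpendicular(LP, PT) — off by 5.20°.

B = (0.00, 0.00) ✓; BL at 12.30° ✓; |BL| = 25.50 ✓; ∠BLP = 66.40° ✓; |LP| = 27.70 ✓; ∠(LP, PT) = 95.20° ✗; |PT| = 21.30 ✓.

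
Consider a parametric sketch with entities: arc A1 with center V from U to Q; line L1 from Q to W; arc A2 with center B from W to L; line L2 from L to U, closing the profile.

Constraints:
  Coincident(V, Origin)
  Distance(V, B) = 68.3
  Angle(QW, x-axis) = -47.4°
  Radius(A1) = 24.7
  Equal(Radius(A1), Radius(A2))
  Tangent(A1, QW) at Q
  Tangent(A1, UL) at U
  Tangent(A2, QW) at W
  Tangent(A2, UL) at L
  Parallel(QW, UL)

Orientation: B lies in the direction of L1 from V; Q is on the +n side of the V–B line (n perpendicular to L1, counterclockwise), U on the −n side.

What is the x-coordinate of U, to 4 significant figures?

-18.18

The slot axis is L1's direction at -47.4°, so u = (cos -47.4°, sin -47.4°) = (0.6769, -0.7361) and n = (−sin -47.4°, cos -47.4°) = (0.7361, 0.6769). V is at the origin and B lies 68.3 along u from V, so B = 68.3·u = (46.23, -50.28). Tangency of A1 to both parallel lines with radius 24.7 puts Q and U at V ± 24.7·n: Q = (18.18, 16.72), U = (-18.18, -16.72). So U.x = -18.18.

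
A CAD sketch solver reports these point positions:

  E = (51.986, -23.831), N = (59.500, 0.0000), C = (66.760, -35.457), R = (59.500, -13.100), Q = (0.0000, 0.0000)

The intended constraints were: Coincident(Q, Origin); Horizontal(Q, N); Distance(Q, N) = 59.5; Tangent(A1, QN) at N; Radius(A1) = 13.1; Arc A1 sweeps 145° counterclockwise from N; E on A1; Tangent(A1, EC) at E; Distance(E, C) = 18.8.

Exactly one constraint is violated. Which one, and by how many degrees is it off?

Tangent(A1, EC) at E — off by 3.20°.

Q = (0.00, 0.00) ✓; Q.y = 0.00, N.y = 0.00 ✓; |QN| = 59.50 ✓; ∠(RN, NQ) = 90.00° ✓; |RN| = 13.10 ✓; bearing(R→E) − bearing(R→N) = 145.0° ✓; |RE| = 13.10 ✓; ∠(RE, EC) = 93.20° ✗; |EC| = 18.80 ✓.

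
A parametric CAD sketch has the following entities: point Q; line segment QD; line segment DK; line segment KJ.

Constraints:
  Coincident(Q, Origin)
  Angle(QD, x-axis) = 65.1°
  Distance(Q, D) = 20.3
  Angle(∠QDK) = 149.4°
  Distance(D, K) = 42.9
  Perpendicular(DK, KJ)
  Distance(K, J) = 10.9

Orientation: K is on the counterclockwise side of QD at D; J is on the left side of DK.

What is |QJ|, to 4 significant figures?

60.38

∠QDK = 149.4°, so DK runs at 65.1° + (180° − 149.4°) = 95.70° from the x-axis; with |DK| = 42.9, K = D + 42.9·(cos 95.70°, sin 95.70°) = (4.286, 61.10). DK ⟂ KJ; with |KJ| = 10.9 on the left of DK, J = K + 10.9·(-0.9951, -0.09932) = (-6.560, 60.02). Then |QJ| = |J − Q| = 60.38.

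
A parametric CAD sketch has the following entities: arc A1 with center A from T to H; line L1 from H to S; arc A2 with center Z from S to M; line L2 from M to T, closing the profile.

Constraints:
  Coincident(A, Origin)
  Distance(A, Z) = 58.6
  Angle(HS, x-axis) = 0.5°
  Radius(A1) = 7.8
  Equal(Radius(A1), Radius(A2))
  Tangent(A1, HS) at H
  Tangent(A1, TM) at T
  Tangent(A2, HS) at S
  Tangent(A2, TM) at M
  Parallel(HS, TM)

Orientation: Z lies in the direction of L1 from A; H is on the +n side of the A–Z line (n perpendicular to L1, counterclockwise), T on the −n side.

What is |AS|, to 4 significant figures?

59.12

The slot axis is L1's direction at 0.5°, so u = (cos 0.5°, sin 0.5°) = (1.000, 0.008727) and n = (−sin 0.5°, cos 0.5°) = (-0.008727, 1.000). A is at the origin and Z lies 58.6 along u from A, so Z = 58.6·u = (58.60, 0.5114). Tangency of A1 to both parallel lines with radius 7.8 puts H and T at A ± 7.8·n: H = (-0.06807, 7.800), T = (0.06807, -7.800). Equal radii place S and M the same way about Z: S = Z + 7.8·n = (58.53, 8.311), M = Z − 7.8·n = (58.67, -7.288). Then |AS| = |S − A| = 59.12.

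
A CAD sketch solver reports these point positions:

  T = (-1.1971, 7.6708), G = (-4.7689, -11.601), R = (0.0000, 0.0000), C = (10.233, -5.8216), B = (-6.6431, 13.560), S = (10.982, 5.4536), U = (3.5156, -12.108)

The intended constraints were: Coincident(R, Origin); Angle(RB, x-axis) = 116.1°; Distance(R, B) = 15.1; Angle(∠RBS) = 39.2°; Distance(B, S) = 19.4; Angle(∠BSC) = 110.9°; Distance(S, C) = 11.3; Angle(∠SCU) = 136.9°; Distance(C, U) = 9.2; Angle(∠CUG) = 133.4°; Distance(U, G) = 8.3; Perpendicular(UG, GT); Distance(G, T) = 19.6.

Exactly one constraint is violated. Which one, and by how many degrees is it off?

Perpendicular(UG, GT) — off by 7.00°.

R = (0.00, 0.00) ✓; RB at 116.1° ✓; |RB| = 15.10 ✓; ∠RBS = 39.20° ✓; |BS| = 19.40 ✓; ∠BSC = 110.9° ✓; |SC| = 11.30 ✓; ∠SCU = 136.9° ✓; |CU| = 9.200 ✓; ∠CUG = 133.4° ✓; |UG| = 8.300 ✓; ∠(UG, GT) = 97.00° ✗; |GT| = 19.60 ✓.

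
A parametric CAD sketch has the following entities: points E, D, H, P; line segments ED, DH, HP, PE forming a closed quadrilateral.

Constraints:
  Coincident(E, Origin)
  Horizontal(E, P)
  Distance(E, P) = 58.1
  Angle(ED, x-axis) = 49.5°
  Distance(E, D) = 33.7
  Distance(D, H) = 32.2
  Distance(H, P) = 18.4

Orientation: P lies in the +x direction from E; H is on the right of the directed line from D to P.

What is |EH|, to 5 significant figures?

39.755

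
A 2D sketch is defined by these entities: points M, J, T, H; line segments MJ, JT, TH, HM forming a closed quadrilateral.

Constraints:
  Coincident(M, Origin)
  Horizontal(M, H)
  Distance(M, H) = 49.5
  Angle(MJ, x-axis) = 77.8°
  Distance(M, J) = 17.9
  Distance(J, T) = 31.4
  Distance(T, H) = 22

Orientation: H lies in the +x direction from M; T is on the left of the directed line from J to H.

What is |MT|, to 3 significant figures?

38.9

Checks: |JT| = 31.40 ✓; |TH| = 22.00 ✓.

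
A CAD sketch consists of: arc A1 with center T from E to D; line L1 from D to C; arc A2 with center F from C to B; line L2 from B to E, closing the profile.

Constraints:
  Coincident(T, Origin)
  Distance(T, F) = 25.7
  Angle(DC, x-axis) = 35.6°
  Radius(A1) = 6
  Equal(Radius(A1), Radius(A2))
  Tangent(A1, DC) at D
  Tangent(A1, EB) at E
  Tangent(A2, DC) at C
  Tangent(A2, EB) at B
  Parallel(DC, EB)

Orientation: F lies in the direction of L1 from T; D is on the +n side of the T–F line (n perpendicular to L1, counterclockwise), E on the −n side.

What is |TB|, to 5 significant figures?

26.391

The slot axis is L1's direction at 35.6°, so u = (cos 35.6°, sin 35.6°) = (0.81310, 0.58212) and n = (−sin 35.6°, cos 35.6°) = (-0.58212, 0.81310). T is at the origin and F lies 25.7 along u from T, so F = 25.7·u = (20.897, 14.961). Tangency of A1 to both parallel lines with radius 6.0 puts D and E at T ± 6.0·n: D = (-3.4927, 4.8786), E = (3.4927, -4.8786). Equal radii place C and B the same way about F: C = F + 6.0·n = (17.404, 19.839), B = F − 6.0·n = (24.389, 10.082). Then |TB| = |B − T| = 26.391.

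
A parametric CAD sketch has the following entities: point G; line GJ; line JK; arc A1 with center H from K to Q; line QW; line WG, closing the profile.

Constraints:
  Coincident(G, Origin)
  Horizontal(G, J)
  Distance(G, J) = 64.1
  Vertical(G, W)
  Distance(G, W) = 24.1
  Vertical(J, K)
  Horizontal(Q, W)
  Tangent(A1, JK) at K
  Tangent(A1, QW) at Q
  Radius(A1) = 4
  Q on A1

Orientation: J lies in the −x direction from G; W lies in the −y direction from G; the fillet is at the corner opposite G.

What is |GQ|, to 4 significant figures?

64.75

The virtual corner opposite G is at (-64.10, -24.10). Tangency of A1 to JK means the radius HK is perpendicular to JK and A1 meets QW tangentially, so HQ is at right angles to QW, with radius 4.0, so the center H sits 4.0 in from both sides at H = (-60.10, -20.10). That places the tangent points at K = (-64.10, -20.10) on JK and Q = (-60.10, -24.10) on QW. Then |GQ| = |Q − G| = 64.75.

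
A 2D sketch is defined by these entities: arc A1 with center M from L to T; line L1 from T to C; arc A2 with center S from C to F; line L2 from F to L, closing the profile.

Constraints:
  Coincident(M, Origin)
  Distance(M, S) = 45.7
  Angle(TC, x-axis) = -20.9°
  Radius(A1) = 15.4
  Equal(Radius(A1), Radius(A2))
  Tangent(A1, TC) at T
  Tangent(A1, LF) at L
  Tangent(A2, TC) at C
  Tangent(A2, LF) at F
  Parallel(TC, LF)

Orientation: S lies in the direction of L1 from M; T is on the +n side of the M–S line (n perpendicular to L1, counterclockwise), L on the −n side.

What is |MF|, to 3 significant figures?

48.2

The slot axis is L1's direction at -20.9°, so u = (cos -20.9°, sin -20.9°) = (0.934, -0.357) and n = (−sin -20.9°, cos -20.9°) = (0.357, 0.934). M is at the origin and S lies 45.7 along u from M, so S = 45.7·u = (42.7, -16.3). Tangency of A1 to both parallel lines with radius 15.4 puts T and L at M ± 15.4·n: T = (5.49, 14.4), L = (-5.49, -14.4). Equal radii place C and F the same way about S: C = S + 15.4·n = (48.2, -1.92), F = S − 15.4·n = (37.2, -30.7). Then |MF| = |F − M| = 48.2.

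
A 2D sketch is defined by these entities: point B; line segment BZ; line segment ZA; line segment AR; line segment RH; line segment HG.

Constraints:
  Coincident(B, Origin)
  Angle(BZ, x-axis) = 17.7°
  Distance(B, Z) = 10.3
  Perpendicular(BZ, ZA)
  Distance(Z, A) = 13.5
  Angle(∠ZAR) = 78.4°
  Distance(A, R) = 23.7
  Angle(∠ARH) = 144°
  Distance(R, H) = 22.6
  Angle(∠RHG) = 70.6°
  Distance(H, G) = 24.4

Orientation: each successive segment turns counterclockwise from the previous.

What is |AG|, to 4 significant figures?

34.87

∠ARH = 144.0° gives RH at -114.7° from the x-axis; with |RH| = 22.6, H = (-24.40, -16.14). ∠RHG = 70.6° gives HG at -5.300° from the x-axis; with |HG| = 24.4, G = (-0.1082, -18.39). Then |AG| = |G − A| = 34.87.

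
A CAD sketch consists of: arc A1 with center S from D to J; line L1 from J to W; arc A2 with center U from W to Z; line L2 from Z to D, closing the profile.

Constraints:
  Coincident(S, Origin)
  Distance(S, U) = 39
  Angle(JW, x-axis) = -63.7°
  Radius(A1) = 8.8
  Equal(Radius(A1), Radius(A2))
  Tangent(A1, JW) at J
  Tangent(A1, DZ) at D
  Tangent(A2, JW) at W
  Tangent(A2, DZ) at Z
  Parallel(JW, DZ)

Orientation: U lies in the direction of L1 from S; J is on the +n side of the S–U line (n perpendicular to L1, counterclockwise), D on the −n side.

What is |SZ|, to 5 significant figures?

39.980

The slot axis is L1's direction at -63.7°, so u = (cos -63.7°, sin -63.7°) = (0.44307, -0.89649) and n = (−sin -63.7°, cos -63.7°) = (0.89649, 0.44307). S is at the origin and U lies 39.0 along u from S, so U = 39.0·u = (17.280, -34.963). Tangency of A1 to both parallel lines with radius 8.8 puts J and D at S ± 8.8·n: J = (7.8891, 3.8990), D = (-7.8891, -3.8990). Equal radii place W and Z the same way about U: W = U + 8.8·n = (25.169, -31.064), Z = U − 8.8·n = (9.3907, -38.862). Then |SZ| = |Z − S| = 39.980.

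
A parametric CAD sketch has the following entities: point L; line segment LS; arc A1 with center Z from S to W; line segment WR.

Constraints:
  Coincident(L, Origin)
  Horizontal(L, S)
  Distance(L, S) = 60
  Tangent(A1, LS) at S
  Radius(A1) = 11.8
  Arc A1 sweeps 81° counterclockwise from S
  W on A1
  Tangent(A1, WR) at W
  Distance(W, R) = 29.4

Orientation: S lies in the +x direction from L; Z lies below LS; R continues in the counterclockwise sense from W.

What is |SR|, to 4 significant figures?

42.24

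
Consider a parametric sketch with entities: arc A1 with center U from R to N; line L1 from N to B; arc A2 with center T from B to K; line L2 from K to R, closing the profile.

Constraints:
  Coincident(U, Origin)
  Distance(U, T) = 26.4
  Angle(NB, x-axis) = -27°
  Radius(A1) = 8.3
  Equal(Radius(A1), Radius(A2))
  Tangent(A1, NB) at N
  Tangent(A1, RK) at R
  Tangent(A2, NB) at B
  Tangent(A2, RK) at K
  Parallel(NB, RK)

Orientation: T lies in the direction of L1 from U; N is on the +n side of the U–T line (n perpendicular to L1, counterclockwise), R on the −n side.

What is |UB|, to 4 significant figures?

27.67

The slot axis is L1's direction at -27.0°, so u = (cos -27.0°, sin -27.0°) = (0.8910, -0.4540) and n = (−sin -27.0°, cos -27.0°) = (0.4540, 0.8910). U is at the origin and T lies 26.4 along u from U, so T = 26.4·u = (23.52, -11.99). Tangency of A1 to both parallel lines with radius 8.3 puts N and R at U ± 8.3·n: N = (3.768, 7.395), R = (-3.768, -7.395). Equal radii place B and K the same way about T: B = T + 8.3·n = (27.29, -4.590), K = T − 8.3·n = (19.75, -19.38). Then |UB| = |B − U| = 27.67.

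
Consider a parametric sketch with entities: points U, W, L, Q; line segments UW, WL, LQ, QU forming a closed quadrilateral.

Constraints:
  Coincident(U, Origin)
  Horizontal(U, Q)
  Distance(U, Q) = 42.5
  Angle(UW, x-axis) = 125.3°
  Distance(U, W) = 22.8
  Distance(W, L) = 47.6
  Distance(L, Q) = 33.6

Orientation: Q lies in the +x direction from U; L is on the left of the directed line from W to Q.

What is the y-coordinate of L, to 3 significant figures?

32.1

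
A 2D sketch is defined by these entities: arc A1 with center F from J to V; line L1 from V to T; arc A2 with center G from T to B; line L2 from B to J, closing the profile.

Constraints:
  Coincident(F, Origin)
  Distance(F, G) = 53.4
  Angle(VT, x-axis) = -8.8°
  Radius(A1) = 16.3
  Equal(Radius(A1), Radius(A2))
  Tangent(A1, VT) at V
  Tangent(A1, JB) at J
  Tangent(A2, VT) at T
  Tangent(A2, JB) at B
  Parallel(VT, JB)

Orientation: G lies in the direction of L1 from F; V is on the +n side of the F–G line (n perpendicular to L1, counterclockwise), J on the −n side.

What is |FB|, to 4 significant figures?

55.83

Tangency of A1 to both parallel lines with radius 16.3 puts V and J at F ± 16.3·n: V = (2.494, 16.11), J = (-2.494, -16.11). Equal radii place T and B the same way about G: T = G + 16.3·n = (55.27, 7.939), B = G − 16.3·n = (50.28, -24.28). Then |FB| = |B − F| = 55.83.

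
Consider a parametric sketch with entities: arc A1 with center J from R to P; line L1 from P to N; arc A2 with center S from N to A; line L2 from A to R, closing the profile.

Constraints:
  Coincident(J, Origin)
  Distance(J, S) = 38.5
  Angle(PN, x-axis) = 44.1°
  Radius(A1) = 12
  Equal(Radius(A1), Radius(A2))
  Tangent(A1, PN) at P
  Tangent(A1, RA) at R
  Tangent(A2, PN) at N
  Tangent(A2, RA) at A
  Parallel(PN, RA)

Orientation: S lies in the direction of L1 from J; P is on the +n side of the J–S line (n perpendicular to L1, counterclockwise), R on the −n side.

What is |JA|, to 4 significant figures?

40.33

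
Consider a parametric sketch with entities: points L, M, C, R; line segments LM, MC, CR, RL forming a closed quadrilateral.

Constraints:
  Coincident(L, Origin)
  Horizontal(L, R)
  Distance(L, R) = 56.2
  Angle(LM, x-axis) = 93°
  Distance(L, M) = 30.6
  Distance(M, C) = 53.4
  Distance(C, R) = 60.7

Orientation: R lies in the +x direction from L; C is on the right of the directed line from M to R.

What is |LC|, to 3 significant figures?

22.8

L is at the origin; LR is horizontal with |LR| = 56.2 and R in +x, so R = (56.2, 0). LM runs at 93.0° with |LM| = 30.6, so M = (-1.60, 30.6). C is determined by |MC| = 53.4 and |CR| = 60.7 together: it lies at the intersection of circle(M, 53.4) and circle(R, 60.7). With |MR| = 65.4, the foot of the radical line on MR is 26.3 from M and the perpendicular offset is √(53.4² − 26.3²) = 46.5. Taking the right-of-MR solution: C = (-0.0474, -22.8).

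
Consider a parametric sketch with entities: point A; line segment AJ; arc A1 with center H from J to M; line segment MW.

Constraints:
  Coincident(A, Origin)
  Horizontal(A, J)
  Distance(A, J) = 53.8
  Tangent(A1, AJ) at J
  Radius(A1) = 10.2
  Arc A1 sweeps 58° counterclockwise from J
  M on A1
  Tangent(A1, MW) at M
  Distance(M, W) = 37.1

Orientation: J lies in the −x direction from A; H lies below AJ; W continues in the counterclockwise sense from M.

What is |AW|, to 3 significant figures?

89.8

A is at the origin; AJ is horizontal with |AJ| = 53.8 and J on the −x side, so J = (-53.8, 0.00). Since A1 is tangent to AJ there, HJ ⟂ AJ, so H = J + (0, -10.2) = (-53.8, -10.2). On A1, J sits at bearing 90° from H; a 58° counterclockwise sweep puts M at bearing 148°, so M = H + 10.2·(cos 148°, sin 148°) = (-62.5, -4.79). A1 meets MW tangentially, so HM is at right angles to MW, so MW runs along (−sin 148°, cos 148°); with |MW| = 37.1, W = (-82.1, -36.3). Then |AW| = |W − A| = 89.8.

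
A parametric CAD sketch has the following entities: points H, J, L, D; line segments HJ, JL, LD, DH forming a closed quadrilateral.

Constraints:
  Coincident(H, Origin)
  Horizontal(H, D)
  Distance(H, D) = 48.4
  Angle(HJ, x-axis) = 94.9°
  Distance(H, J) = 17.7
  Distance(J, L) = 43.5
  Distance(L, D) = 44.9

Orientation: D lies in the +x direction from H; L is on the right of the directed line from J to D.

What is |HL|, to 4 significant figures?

26.36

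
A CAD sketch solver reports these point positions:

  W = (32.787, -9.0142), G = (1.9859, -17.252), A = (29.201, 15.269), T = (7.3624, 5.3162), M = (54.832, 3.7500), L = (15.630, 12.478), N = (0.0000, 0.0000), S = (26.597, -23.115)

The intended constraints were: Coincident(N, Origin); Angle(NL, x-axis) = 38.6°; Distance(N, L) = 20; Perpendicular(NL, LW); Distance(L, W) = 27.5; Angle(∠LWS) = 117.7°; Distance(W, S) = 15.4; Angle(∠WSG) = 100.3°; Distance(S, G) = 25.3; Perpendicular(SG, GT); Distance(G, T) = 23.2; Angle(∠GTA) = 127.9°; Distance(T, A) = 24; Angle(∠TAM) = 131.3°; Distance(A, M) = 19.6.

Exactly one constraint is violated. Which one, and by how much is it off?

Distance(A, M) = 19.6 — off by 8.50.

N = (0.00, 0.00) ✓; NL at 38.60° ✓; |NL| = 20.00 ✓; ∠(NL, LW) = 90.00° ✓; |LW| = 27.50 ✓; ∠LWS = 117.7° ✓; |WS| = 15.40 ✓; ∠WSG = 100.3° ✓; |SG| = 25.30 ✓; ∠(SG, GT) = 90.00° ✓; |GT| = 23.20 ✓; ∠GTA = 127.9° ✓; |TA| = 24.00 ✓; ∠TAM = 131.3° ✓; |AM| = 28.10 ✗.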